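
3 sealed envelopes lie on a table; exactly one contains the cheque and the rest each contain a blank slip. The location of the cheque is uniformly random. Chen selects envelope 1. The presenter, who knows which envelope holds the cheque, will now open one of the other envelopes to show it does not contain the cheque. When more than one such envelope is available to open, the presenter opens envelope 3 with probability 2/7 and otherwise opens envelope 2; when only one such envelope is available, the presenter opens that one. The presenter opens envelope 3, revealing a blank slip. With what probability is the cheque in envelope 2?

7/9

Consider each possible location of the cheque in turn.
If it is in envelope 1 (prior 1/3): envelope 3 is available, opened with probability 2/7; weight (1/3)·(2/7) = 2/21.
If it is in envelope 2 (prior 1/3): only envelope 3 is available, probability 1; weight (1/3)·1 = 1/3.
If it is in envelope 3 (prior 1/3): the presenter opened envelope 3, so this case is ruled out; weight (1/3)·0 = 0.
The weights sum to 3/7.
So P(the cheque in envelope 2 | the presenter opened envelope 3) = (1/3) / (3/7) = 7/9.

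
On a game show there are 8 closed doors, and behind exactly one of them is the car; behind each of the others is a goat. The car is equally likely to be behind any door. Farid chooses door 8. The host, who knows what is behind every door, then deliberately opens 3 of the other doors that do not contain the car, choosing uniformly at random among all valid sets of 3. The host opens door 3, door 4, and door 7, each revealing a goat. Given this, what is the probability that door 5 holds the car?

Consider each possible location of the car in turn.
If it is behind any of doors 1, 2, 5, and 6 (prior 1/8 each): the host has 20 equally likely choices, so probability 1/20; weight (1/8)·(1/20) = 1/160 each.
If it is behind any of doors 3, 4, and 7 (prior 1/8 each): that door was opened and seen not to hold the prize — ruled out; weight (1/8)·0 = 0 each.
If it is behind door 8 (prior 1/8): the host has 35 equally likely choices, so probability 1/35; weight (1/8)·(1/35) = 1/280.
The weights sum to 1/35.
So P(the car behind door 5 | the host opened door 3, door 4, and door 7) = (1/160) / (1/35) = 7/32.

7/32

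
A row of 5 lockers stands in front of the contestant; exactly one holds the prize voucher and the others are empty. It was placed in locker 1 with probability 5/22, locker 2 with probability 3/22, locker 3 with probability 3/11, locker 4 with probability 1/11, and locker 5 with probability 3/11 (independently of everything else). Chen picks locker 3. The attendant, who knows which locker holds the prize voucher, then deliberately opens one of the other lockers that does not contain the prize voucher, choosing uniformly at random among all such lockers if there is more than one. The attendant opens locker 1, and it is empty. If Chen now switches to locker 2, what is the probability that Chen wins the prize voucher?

Apply Bayes' rule, conditioning on where the prize voucher actually is.
If it is in locker 1 (prior 5/22): the attendant opened locker 1, so this case is ruled out; weight (5/22)·0 = 0.
If it is in locker 2 (prior 3/22): the attendant has 3 equally likely choices, so probability 1/3; weight (3/22)·(1/3) = 1/22.
If it is in locker 3 (prior 3/11): the attendant has 4 equally likely choices, so probability 1/4; weight (3/11)·(1/4) = 3/44.
If it is in locker 4 (prior 1/11): the attendant has 3 equally likely choices, so probability 1/3; weight (1/11)·(1/3) = 1/33.
If it is in locker 5 (prior 3/11): the attendant has 3 equally likely choices, so probability 1/3; weight (3/11)·(1/3) = 1/11.
The weights sum to 31/132.
So P(the prize voucher in locker 2 | the attendant opened locker 1) = (1/22) / (31/132) = 6/31.

6/31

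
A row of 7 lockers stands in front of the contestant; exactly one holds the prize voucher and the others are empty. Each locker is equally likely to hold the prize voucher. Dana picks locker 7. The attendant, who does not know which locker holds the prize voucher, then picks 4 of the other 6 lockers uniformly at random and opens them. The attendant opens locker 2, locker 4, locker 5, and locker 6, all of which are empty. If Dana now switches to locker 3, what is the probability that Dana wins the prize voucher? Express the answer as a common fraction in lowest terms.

Because the attendant chose which lockers to open without knowing where the prize voucher is, the choice is independent of the prize location. Learning that none of the 4 opened lockers holds the prize voucher simply rules out those 4 locations and leaves the remaining 3 lockers still equally likely by symmetry.
So P(the prize voucher in locker 3) = 1/3.

1/3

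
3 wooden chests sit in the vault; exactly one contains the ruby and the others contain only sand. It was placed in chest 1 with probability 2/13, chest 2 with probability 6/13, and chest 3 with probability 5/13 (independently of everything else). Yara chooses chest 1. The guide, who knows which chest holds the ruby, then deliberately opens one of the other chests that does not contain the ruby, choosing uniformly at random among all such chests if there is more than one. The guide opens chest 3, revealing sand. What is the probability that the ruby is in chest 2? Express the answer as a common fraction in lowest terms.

Condition on the true location of the ruby.
If it is in chest 1 (prior 2/13): the guide has 2 equally likely choices, so probability 1/2; weight (2/13)·(1/2) = 1/13.
If it is in chest 2 (prior 6/13): the guide has no choice, probability 1; weight (6/13)·1 = 6/13.
If it is in chest 3 (prior 5/13): the guide opened chest 3, so this case is ruled out; weight (5/13)·0 = 0.
The weights sum to 7/13.
So P(the ruby in chest 2 | the guide opened chest 3) = (6/13) / (7/13) = 6/7.

6/7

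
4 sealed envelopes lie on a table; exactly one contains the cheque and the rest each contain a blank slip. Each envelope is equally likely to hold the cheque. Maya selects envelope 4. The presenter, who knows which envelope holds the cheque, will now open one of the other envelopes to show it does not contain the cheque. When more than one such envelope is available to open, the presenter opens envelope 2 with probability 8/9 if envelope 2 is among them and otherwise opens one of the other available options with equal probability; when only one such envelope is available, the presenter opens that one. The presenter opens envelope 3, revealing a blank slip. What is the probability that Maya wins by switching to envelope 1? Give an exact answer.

Apply Bayes' rule, conditioning on where the cheque actually is.
If it is in envelope 1 (prior 1/4): envelope 2 is available but not opened, probability 1/9; weight (1/4)·(1/9) = 1/36.
If it is in envelope 2 (prior 1/4): envelope 2 holds the prize so is unavailable; the presenter chooses uniformly among the 2 others, probability 1/2; weight (1/4)·(1/2) = 1/8.
If it is in envelope 3 (prior 1/4): the presenter opened envelope 3, so this case is ruled out; weight (1/4)·0 = 0.
If it is in envelope 4 (prior 1/4): envelope 2 is available but not opened; envelope 3 gets probability (1 − 8/9)/2 = 1/18; weight (1/4)·(1/18) = 1/72.
The weights sum to 1/6.
So P(the cheque in envelope 1 | the presenter opened envelope 3) = (1/36) / (1/6) = 1/6.

1/6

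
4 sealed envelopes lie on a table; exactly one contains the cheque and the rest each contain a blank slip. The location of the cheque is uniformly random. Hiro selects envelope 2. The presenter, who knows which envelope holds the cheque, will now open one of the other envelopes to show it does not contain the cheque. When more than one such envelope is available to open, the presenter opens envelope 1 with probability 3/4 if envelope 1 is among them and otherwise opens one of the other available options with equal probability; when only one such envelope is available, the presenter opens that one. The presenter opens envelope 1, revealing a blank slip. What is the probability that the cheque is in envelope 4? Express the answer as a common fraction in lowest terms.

Apply Bayes' rule, conditioning on where the cheque actually is.
If it is in envelope 1 (prior 1/4): the presenter opened envelope 1, so this case is ruled out; weight (1/4)·0 = 0.
If it is in any of envelopes 2, 3, and 4 (prior 1/4 each): envelope 1 is available, opened with probability 3/4; weight (1/4)·(3/4) = 3/16 each.
The weights sum to 9/16.
So P(the cheque in envelope 4 | the presenter opened envelope 1) = (3/16) / (9/16) = 1/3.

1/3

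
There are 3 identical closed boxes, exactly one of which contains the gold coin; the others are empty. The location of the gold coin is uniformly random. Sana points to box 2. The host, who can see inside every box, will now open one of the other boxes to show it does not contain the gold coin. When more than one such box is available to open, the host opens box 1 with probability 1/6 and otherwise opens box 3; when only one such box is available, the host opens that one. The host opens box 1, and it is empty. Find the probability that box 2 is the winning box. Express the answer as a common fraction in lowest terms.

Apply Bayes' rule, conditioning on where the gold coin actually is.
If it is in box 1 (prior 1/3): the host opened box 1, so this case is ruled out; weight (1/3)·0 = 0.
If it is in box 2 (prior 1/3): box 1 is available, opened with probability 1/6; weight (1/3)·(1/6) = 1/18.
If it is in box 3 (prior 1/3): only box 1 is available, probability 1; weight (1/3)·1 = 1/3.
The weights sum to 7/18.
So P(the gold coin in box 2 | the host opened box 1) = (1/18) / (7/18) = 1/7.

1/7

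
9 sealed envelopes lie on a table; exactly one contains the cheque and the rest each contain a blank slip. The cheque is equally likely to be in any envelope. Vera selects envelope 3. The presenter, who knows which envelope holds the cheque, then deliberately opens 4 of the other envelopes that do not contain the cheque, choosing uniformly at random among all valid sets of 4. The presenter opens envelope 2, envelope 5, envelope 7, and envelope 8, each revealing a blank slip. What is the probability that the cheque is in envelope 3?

Condition on the true location of the cheque.
If it is in any of envelopes 1, 4, 6, and 9 (prior 1/9 each): the presenter has 35 equally likely choices, so probability 1/35; weight (1/9)·(1/35) = 1/315 each.
If it is in any of envelopes 2, 5, 7, and 8 (prior 1/9 each): that envelope was opened and seen not to hold the prize — ruled out; weight (1/9)·0 = 0 each.
If it is in envelope 3 (prior 1/9): the presenter has 70 equally likely choices, so probability 1/70; weight (1/9)·(1/70) = 1/630.
The weights sum to 1/70.
So P(the cheque in envelope 3 | the presenter opened envelope 2, envelope 5, envelope 7, and envelope 8) = (1/630) / (1/70) = 1/9.

1/9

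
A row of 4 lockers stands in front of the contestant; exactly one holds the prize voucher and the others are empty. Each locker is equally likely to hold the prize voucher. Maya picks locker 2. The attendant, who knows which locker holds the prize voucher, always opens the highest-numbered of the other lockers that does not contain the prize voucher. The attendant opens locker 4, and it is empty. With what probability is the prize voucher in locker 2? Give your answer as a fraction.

1/3

Condition on the true location of the prize voucher.
If it is in any of lockers 1, 2, and 3 (prior 1/4 each): locker 4 is the highest-numbered option available, probability 1; weight (1/4)·1 = 1/4 each.
If it is in locker 4 (prior 1/4): the attendant opened locker 4, so this case is ruled out; weight (1/4)·0 = 0.
The weights sum to 3/4.
So P(the prize voucher in locker 2 | the attendant opened locker 4) = (1/4) / (3/4) = 1/3.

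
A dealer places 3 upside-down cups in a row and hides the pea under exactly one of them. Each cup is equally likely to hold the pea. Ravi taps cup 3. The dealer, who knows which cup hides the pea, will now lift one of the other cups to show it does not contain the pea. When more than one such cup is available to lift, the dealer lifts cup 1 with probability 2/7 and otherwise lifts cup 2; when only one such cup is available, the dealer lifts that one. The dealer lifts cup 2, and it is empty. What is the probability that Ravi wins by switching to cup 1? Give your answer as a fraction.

7/12

Consider each possible location of the pea in turn.
If it is under cup 1 (prior 1/3): only cup 2 is available, probability 1; weight (1/3)·1 = 1/3.
If it is under cup 2 (prior 1/3): the dealer opened cup 2, so this case is ruled out; weight (1/3)·0 = 0.
If it is under cup 3 (prior 1/3): cup 1 is available but not opened, probability 5/7; weight (1/3)·(5/7) = 5/21.
The weights sum to 4/7.
So P(the pea under cup 1 | the dealer opened cup 2) = (1/3) / (4/7) = 7/12.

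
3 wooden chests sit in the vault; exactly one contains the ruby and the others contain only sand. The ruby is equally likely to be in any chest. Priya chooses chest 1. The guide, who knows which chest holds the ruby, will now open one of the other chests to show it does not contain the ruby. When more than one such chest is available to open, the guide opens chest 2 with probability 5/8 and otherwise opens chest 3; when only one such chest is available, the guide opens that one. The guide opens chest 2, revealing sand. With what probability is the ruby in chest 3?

8/13

Consider each possible location of the ruby in turn.
If it is in chest 1 (prior 1/3): chest 2 is available, opened with probability 5/8; weight (1/3)·(5/8) = 5/24.
If it is in chest 2 (prior 1/3): the guide opened chest 2, so this case is ruled out; weight (1/3)·0 = 0.
If it is in chest 3 (prior 1/3): only chest 2 is available, probability 1; weight (1/3)·1 = 1/3.
The weights sum to 13/24.
So P(the ruby in chest 3 | the guide opened chest 2) = (1/3) / (13/24) = 8/13.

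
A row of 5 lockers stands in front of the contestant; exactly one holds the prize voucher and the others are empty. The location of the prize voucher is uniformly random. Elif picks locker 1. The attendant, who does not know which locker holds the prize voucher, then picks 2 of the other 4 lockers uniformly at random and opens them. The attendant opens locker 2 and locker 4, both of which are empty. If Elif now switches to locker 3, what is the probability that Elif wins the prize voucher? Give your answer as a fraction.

Apply Bayes' rule, conditioning on where the prize voucher actually is.
If it is in any of lockers 1, 3, and 5 (prior 1/5 each): the attendant picks exactly this set with probability 1/6 regardless, and none is the prize; weight (1/5)·(1/6) = 1/30 each.
If it is in either of lockers 2 and 4 (prior 1/5 each): that locker was opened and seen not to hold the prize — ruled out; weight (1/5)·0 = 0 each.
The weights sum to 1/10.
So P(the prize voucher in locker 3 | the attendant opened locker 2 and locker 4) = (1/30) / (1/10) = 1/3.

1/3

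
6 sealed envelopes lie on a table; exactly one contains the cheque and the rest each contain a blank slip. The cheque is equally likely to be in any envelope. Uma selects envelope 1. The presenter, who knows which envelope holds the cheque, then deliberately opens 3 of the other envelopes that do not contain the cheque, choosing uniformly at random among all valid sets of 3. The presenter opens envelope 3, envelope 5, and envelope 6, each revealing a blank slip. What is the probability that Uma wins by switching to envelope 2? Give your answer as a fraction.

5/12

Consider each possible location of the cheque in turn.
If it is in envelope 1 (prior 1/6): the presenter has 10 equally likely choices, so probability 1/10; weight (1/6)·(1/10) = 1/60.
If it is in either of envelopes 2 and 4 (prior 1/6 each): the presenter has 4 equally likely choices, so probability 1/4; weight (1/6)·(1/4) = 1/24 each.
If it is in any of envelopes 3, 5, and 6 (prior 1/6 each): that envelope was opened and seen not to hold the prize — ruled out; weight (1/6)·0 = 0 each.
The weights sum to 1/10.
So P(the cheque in envelope 2 | the presenter opened envelope 3, envelope 5, and envelope 6) = (1/24) / (1/10) = 5/12.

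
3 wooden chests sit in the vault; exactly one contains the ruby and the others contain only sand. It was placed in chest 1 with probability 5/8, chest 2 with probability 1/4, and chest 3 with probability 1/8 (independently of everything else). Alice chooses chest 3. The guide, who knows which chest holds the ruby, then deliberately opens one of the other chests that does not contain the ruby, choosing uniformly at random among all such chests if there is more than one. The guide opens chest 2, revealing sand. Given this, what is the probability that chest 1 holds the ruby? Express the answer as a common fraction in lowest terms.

10/11

Condition on the true location of the ruby.
If it is in chest 1 (prior 5/8): the guide has no choice, probability 1; weight (5/8)·1 = 5/8.
If it is in chest 2 (prior 1/4): the guide opened chest 2, so this case is ruled out; weight (1/4)·0 = 0.
If it is in chest 3 (prior 1/8): the guide has 2 equally likely choices, so probability 1/2; weight (1/8)·(1/2) = 1/16.
The weights sum to 11/16.
So P(the ruby in chest 1 | the guide opened chest 2) = (5/8) / (11/16) = 10/11.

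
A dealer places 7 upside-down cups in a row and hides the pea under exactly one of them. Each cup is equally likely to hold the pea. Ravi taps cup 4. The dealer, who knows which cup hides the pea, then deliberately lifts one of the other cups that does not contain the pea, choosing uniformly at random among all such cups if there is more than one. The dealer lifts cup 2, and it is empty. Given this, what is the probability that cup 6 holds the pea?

Consider each possible location of the pea in turn.
If it is under any of cups 1, 3, 5, 6, and 7 (prior 1/7 each): the dealer has 5 equally likely choices, so probability 1/5; weight (1/7)·(1/5) = 1/35 each.
If it is under cup 2 (prior 1/7): the dealer opened cup 2, so this case is ruled out; weight (1/7)·0 = 0.
If it is under cup 4 (prior 1/7): the dealer has 6 equally likely choices, so probability 1/6; weight (1/7)·(1/6) = 1/42.
The weights sum to 1/6.
So P(the pea under cup 6 | the dealer opened cup 2) = (1/35) / (1/6) = 6/35.

6/35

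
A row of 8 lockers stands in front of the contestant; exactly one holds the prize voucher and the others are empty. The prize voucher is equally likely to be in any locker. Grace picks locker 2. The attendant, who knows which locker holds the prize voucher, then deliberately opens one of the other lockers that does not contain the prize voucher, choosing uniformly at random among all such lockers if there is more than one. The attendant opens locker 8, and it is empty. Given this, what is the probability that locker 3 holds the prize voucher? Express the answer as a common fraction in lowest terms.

Consider each possible location of the prize voucher in turn.
If it is in any of lockers 1, 3, 4, 5, 6, and 7 (prior 1/8 each): the attendant has 6 equally likely choices, so probability 1/6; weight (1/8)·(1/6) = 1/48 each.
If it is in locker 2 (prior 1/8): the attendant has 7 equally likely choices, so probability 1/7; weight (1/8)·(1/7) = 1/56.
If it is in locker 8 (prior 1/8): the attendant opened locker 8, so this case is ruled out; weight (1/8)·0 = 0.
The weights sum to 1/7.
So P(the prize voucher in locker 3 | the attendant opened locker 8) = (1/48) / (1/7) = 7/48.

7/48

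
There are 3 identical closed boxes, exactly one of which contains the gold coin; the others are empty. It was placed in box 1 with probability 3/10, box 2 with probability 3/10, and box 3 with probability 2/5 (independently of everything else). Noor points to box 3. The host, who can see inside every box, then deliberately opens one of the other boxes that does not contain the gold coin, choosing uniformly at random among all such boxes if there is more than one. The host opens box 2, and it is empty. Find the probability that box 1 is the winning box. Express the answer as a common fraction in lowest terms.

Apply Bayes' rule, conditioning on where the gold coin actually is.
If it is in box 1 (prior 3/10): the host has no choice, probability 1; weight (3/10)·1 = 3/10.
If it is in box 2 (prior 3/10): the host opened box 2, so this case is ruled out; weight (3/10)·0 = 0.
If it is in box 3 (prior 2/5): the host has 2 equally likely choices, so probability 1/2; weight (2/5)·(1/2) = 1/5.
The weights sum to 1/2.
So P(the gold coin in box 1 | the host opened box 2) = (3/10) / (1/2) = 3/5.

3/5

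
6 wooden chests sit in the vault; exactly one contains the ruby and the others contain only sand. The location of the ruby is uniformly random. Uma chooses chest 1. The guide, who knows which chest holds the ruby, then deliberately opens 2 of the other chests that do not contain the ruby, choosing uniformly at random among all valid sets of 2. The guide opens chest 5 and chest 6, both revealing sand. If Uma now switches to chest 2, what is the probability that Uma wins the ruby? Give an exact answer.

Apply Bayes' rule, conditioning on where the ruby actually is.
If it is in chest 1 (prior 1/6): the guide has 10 equally likely choices, so probability 1/10; weight (1/6)·(1/10) = 1/60.
If it is in any of chests 2, 3, and 4 (prior 1/6 each): the guide has 6 equally likely choices, so probability 1/6; weight (1/6)·(1/6) = 1/36 each.
If it is in either of chests 5 and 6 (prior 1/6 each): that chest was opened and seen not to hold the prize — ruled out; weight (1/6)·0 = 0 each.
The weights sum to 1/10.
So P(the ruby in chest 2 | the guide opened chest 5 and chest 6) = (1/36) / (1/10) = 5/18.

5/18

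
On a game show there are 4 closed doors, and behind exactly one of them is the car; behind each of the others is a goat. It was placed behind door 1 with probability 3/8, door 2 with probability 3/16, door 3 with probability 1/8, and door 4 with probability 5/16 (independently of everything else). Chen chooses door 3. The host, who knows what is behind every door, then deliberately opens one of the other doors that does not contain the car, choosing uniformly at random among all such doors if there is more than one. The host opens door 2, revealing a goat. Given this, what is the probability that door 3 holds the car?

4/37

Apply Bayes' rule, conditioning on where the car actually is.
If it is behind door 1 (prior 3/8): the host has 2 equally likely choices, so probability 1/2; weight (3/8)·(1/2) = 3/16.
If it is behind door 2 (prior 3/16): the host opened door 2, so this case is ruled out; weight (3/16)·0 = 0.
If it is behind door 3 (prior 1/8): the host has 3 equally likely choices, so probability 1/3; weight (1/8)·(1/3) = 1/24.
If it is behind door 4 (prior 5/16): the host has 2 equally likely choices, so probability 1/2; weight (5/16)·(1/2) = 5/32.
The weights sum to 37/96.
So P(the car behind door 3 | the host opened door 2) = (1/24) / (37/96) = 4/37.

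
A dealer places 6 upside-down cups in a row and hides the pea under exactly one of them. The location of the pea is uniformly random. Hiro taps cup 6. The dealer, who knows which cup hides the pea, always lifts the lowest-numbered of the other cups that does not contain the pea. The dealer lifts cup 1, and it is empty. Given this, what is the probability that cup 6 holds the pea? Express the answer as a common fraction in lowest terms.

Consider each possible location of the pea in turn.
If it is under cup 1 (prior 1/6): the dealer opened cup 1, so this case is ruled out; weight (1/6)·0 = 0.
If it is under any of cups 2, 3, 4, 5, and 6 (prior 1/6 each): cup 1 is the lowest-numbered option available, probability 1; weight (1/6)·1 = 1/6 each.
The weights sum to 5/6.
So P(the pea under cup 6 | the dealer opened cup 1) = (1/6) / (5/6) = 1/5.

1/5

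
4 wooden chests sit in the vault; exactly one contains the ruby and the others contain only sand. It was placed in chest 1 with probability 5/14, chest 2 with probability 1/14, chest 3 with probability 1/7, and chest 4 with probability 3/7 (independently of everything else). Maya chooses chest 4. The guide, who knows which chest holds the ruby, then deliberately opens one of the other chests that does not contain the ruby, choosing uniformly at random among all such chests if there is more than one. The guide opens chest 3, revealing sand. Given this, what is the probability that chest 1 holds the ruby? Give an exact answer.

1/2

Consider each possible location of the ruby in turn.
If it is in chest 1 (prior 5/14): the guide has 2 equally likely choices, so probability 1/2; weight (5/14)·(1/2) = 5/28.
If it is in chest 2 (prior 1/14): the guide has 2 equally likely choices, so probability 1/2; weight (1/14)·(1/2) = 1/28.
If it is in chest 3 (prior 1/7): the guide opened chest 3, so this case is ruled out; weight (1/7)·0 = 0.
If it is in chest 4 (prior 3/7): the guide has 3 equally likely choices, so probability 1/3; weight (3/7)·(1/3) = 1/7.
The weights sum to 5/14.
So P(the ruby in chest 1 | the guide opened chest 3) = (5/28) / (5/14) = 1/2.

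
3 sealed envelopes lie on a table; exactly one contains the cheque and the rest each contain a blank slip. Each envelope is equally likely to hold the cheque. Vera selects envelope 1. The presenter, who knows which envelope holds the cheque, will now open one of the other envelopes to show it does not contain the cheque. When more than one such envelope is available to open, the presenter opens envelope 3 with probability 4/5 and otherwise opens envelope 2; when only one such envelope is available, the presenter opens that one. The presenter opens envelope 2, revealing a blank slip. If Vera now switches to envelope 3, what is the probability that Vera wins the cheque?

Condition on the true location of the cheque.
If it is in envelope 1 (prior 1/3): envelope 3 is available but not opened, probability 1/5; weight (1/3)·(1/5) = 1/15.
If it is in envelope 2 (prior 1/3): the presenter opened envelope 2, so this case is ruled out; weight (1/3)·0 = 0.
If it is in envelope 3 (prior 1/3): only envelope 2 is available, probability 1; weight (1/3)·1 = 1/3.
The weights sum to 2/5.
So P(the cheque in envelope 3 | the presenter opened envelope 2) = (1/3) / (2/5) = 5/6.

5/6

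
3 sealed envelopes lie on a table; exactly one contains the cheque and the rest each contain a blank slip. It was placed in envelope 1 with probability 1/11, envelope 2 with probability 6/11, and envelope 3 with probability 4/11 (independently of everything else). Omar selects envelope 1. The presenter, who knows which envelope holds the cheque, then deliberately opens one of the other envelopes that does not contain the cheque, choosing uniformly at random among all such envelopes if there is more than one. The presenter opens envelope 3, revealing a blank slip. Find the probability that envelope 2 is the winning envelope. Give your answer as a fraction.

12/13

Condition on the true location of the cheque.
If it is in envelope 1 (prior 1/11): the presenter has 2 equally likely choices, so probability 1/2; weight (1/11)·(1/2) = 1/22.
If it is in envelope 2 (prior 6/11): the presenter has no choice, probability 1; weight (6/11)·1 = 6/11.
If it is in envelope 3 (prior 4/11): the presenter opened envelope 3, so this case is ruled out; weight (4/11)·0 = 0.
The weights sum to 13/22.
So P(the cheque in envelope 2 | the presenter opened envelope 3) = (6/11) / (13/22) = 12/13.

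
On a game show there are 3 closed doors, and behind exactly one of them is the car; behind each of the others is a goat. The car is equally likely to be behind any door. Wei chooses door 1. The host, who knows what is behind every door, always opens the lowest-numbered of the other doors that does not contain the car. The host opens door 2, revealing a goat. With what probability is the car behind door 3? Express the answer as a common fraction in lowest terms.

Condition on the true location of the car.
If it is behind either of doors 1 and 3 (prior 1/3 each): door 2 is the lowest-numbered option available, probability 1; weight (1/3)·1 = 1/3 each.
If it is behind door 2 (prior 1/3): the host opened door 2, so this case is ruled out; weight (1/3)·0 = 0.
The weights sum to 2/3.
So P(the car behind door 3 | the host opened door 2) = (1/3) / (2/3) = 1/2.

1/2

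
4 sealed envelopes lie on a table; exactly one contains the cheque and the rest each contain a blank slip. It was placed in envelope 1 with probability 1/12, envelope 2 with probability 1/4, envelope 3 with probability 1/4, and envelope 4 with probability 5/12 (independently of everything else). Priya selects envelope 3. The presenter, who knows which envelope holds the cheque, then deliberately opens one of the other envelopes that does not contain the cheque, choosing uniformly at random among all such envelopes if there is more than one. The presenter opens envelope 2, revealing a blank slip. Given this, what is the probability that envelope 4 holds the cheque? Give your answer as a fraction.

Condition on the true location of the cheque.
If it is in envelope 1 (prior 1/12): the presenter has 2 equally likely choices, so probability 1/2; weight (1/12)·(1/2) = 1/24.
If it is in envelope 2 (prior 1/4): the presenter opened envelope 2, so this case is ruled out; weight (1/4)·0 = 0.
If it is in envelope 3 (prior 1/4): the presenter has 3 equally likely choices, so probability 1/3; weight (1/4)·(1/3) = 1/12.
If it is in envelope 4 (prior 5/12): the presenter has 2 equally likely choices, so probability 1/2; weight (5/12)·(1/2) = 5/24.
The weights sum to 1/3.
So P(the cheque in envelope 4 | the presenter opened envelope 2) = (5/24) / (1/3) = 5/8.

5/8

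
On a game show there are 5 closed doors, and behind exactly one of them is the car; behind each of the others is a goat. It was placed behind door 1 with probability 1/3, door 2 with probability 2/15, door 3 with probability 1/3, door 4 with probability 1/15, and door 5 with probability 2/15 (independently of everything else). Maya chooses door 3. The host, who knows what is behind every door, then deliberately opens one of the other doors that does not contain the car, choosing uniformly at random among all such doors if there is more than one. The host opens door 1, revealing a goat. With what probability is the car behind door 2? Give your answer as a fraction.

Consider each possible location of the car in turn.
If it is behind door 1 (prior 1/3): the host opened door 1, so this case is ruled out; weight (1/3)·0 = 0.
If it is behind either of doors 2 and 5 (prior 2/15 each): the host has 3 equally likely choices, so probability 1/3; weight (2/15)·(1/3) = 2/45 each.
If it is behind door 3 (prior 1/3): the host has 4 equally likely choices, so probability 1/4; weight (1/3)·(1/4) = 1/12.
If it is behind door 4 (prior 1/15): the host has 3 equally likely choices, so probability 1/3; weight (1/15)·(1/3) = 1/45.
The weights sum to 7/36.
So P(the car behind door 2 | the host opened door 1) = (2/45) / (7/36) = 8/35.

8/35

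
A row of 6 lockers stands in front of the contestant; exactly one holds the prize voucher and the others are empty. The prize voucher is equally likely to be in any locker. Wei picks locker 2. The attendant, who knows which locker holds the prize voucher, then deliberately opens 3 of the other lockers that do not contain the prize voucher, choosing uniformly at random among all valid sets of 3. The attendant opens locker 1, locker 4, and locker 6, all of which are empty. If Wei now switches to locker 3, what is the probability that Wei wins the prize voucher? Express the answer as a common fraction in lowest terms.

5/12

Condition on the true location of the prize voucher.
If it is in any of lockers 1, 4, and 6 (prior 1/6 each): that locker was opened and seen not to hold the prize — ruled out; weight (1/6)·0 = 0 each.
If it is in locker 2 (prior 1/6): the attendant has 10 equally likely choices, so probability 1/10; weight (1/6)·(1/10) = 1/60.
If it is in either of lockers 3 and 5 (prior 1/6 each): the attendant has 4 equally likely choices, so probability 1/4; weight (1/6)·(1/4) = 1/24 each.
The weights sum to 1/10.
So P(the prize voucher in locker 3 | the attendant opened locker 1, locker 4, and locker 6) = (1/24) / (1/10) = 5/12.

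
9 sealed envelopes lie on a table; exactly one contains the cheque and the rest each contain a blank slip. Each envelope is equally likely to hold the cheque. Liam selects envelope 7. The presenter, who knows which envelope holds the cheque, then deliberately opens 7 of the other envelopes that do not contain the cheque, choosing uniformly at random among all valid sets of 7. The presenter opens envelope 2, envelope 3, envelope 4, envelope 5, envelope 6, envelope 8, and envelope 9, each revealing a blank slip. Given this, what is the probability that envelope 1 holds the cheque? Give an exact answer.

8/9

Apply Bayes' rule, conditioning on where the cheque actually is.
If it is in envelope 1 (prior 1/9): the presenter has no choice, probability 1; weight (1/9)·1 = 1/9.
If it is in any of envelopes 2, 3, 4, 5, 6, 8, and 9 (prior 1/9 each): that envelope was opened and seen not to hold the prize — ruled out; weight (1/9)·0 = 0 each.
If it is in envelope 7 (prior 1/9): the presenter has 8 equally likely choices, so probability 1/8; weight (1/9)·(1/8) = 1/72.
The weights sum to 1/8.
So P(the cheque in envelope 1 | the presenter opened envelope 2, envelope 3, envelope 4, envelope 5, envelope 6, envelope 8, and envelope 9) = (1/9) / (1/8) = 8/9.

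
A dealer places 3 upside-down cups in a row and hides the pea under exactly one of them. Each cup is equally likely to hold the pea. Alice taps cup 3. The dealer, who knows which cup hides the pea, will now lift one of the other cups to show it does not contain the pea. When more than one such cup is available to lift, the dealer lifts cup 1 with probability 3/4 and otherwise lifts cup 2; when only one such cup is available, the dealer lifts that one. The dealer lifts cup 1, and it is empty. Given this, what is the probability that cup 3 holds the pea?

3/7

Apply Bayes' rule, conditioning on where the pea actually is.
If it is under cup 1 (prior 1/3): the dealer opened cup 1, so this case is ruled out; weight (1/3)·0 = 0.
If it is under cup 2 (prior 1/3): only cup 1 is available, probability 1; weight (1/3)·1 = 1/3.
If it is under cup 3 (prior 1/3): cup 1 is available, opened with probability 3/4; weight (1/3)·(3/4) = 1/4.
The weights sum to 7/12.
So P(the pea under cup 3 | the dealer opened cup 1) = (1/4) / (7/12) = 3/7.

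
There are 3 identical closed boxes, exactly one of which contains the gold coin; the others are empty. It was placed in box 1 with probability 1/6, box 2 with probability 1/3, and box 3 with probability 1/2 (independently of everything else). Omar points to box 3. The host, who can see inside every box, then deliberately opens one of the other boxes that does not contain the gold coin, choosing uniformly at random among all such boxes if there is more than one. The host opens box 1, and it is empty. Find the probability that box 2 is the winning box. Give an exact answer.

Condition on the true location of the gold coin.
If it is in box 1 (prior 1/6): the host opened box 1, so this case is ruled out; weight (1/6)·0 = 0.
If it is in box 2 (prior 1/3): the host has no choice, probability 1; weight (1/3)·1 = 1/3.
If it is in box 3 (prior 1/2): the host has 2 equally likely choices, so probability 1/2; weight (1/2)·(1/2) = 1/4.
The weights sum to 7/12.
So P(the gold coin in box 2 | the host opened box 1) = (1/3) / (7/12) = 4/7.

4/7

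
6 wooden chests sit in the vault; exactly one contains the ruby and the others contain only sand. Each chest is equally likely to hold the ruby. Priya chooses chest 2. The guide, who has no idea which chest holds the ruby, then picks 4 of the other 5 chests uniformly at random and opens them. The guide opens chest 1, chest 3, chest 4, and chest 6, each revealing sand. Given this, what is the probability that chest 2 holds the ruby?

1/2

Because the guide chose which chests to open without knowing where the ruby is, the choice is independent of the prize location. Learning that none of the 4 opened chests holds the ruby simply rules out those 4 locations and leaves the remaining 2 chests still equally likely by symmetry.
So P(the ruby in chest 2) = 1/2.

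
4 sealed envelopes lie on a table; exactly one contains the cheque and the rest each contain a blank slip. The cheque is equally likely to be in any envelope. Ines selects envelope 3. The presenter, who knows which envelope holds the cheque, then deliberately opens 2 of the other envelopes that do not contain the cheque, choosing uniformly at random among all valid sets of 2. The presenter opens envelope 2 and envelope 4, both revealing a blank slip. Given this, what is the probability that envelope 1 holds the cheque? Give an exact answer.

Consider each possible location of the cheque in turn.
If it is in envelope 1 (prior 1/4): the presenter has no choice, probability 1; weight (1/4)·1 = 1/4.
If it is in either of envelopes 2 and 4 (prior 1/4 each): that envelope was opened and seen not to hold the prize — ruled out; weight (1/4)·0 = 0 each.
If it is in envelope 3 (prior 1/4): the presenter has 3 equally likely choices, so probability 1/3; weight (1/4)·(1/3) = 1/12.
The weights sum to 1/3.
So P(the cheque in envelope 1 | the presenter opened envelope 2 and envelope 4) = (1/4) / (1/3) = 3/4.

3/4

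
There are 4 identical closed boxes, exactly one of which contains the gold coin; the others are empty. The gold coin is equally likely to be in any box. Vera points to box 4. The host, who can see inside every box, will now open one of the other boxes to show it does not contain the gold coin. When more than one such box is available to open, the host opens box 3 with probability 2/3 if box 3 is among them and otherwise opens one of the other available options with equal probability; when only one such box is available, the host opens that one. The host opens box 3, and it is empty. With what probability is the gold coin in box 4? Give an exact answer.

Apply Bayes' rule, conditioning on where the gold coin actually is.
If it is in any of boxes 1, 2, and 4 (prior 1/4 each): box 3 is available, opened with probability 2/3; weight (1/4)·(2/3) = 1/6 each.
If it is in box 3 (prior 1/4): the host opened box 3, so this case is ruled out; weight (1/4)·0 = 0.
The weights sum to 1/2.
So P(the gold coin in box 4 | the host opened box 3) = (1/6) / (1/2) = 1/3.

1/3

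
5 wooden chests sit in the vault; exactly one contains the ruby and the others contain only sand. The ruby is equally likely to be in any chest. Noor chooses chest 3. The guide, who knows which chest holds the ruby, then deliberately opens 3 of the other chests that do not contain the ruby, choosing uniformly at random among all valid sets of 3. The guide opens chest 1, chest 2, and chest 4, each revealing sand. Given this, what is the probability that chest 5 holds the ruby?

Consider each possible location of the ruby in turn.
If it is in any of chests 1, 2, and 4 (prior 1/5 each): that chest was opened and seen not to hold the prize — ruled out; weight (1/5)·0 = 0 each.
If it is in chest 3 (prior 1/5): the guide has 4 equally likely choices, so probability 1/4; weight (1/5)·(1/4) = 1/20.
If it is in chest 5 (prior 1/5): the guide has no choice, probability 1; weight (1/5)·1 = 1/5.
The weights sum to 1/4.
So P(the ruby in chest 5 | the guide opened chest 1, chest 2, and chest 4) = (1/5) / (1/4) = 4/5.

4/5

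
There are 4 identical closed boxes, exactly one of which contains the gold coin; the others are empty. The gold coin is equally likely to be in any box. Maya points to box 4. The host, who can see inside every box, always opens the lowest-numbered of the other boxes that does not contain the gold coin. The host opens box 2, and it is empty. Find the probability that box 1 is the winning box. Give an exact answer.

Apply Bayes' rule, conditioning on where the gold coin actually is.
If it is in box 1 (prior 1/4): box 2 is the lowest-numbered option available, probability 1; weight (1/4)·1 = 1/4.
If it is in box 2 (prior 1/4): the host opened box 2, so this case is ruled out; weight (1/4)·0 = 0.
If it is in either of boxes 3 and 4 (prior 1/4 each): the host would have opened box 1 instead, probability 0; weight (1/4)·0 = 0 each.
The weights sum to 1/4.
So P(the gold coin in box 1 | the host opened box 2) = (1/4) / (1/4) = 1.

1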